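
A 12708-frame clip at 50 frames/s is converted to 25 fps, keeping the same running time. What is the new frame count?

6354 frames

Frames at target rate = 12708 × (25) / (50) = 6354.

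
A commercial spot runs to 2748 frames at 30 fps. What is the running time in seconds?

Running time = 2748 / (30) = 91.6 s.

91.6 seconds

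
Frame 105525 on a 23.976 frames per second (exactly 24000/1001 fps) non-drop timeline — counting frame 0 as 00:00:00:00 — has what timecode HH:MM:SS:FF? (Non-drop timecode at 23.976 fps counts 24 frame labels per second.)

105525 ÷ 24 = 4396 full seconds, remainder 21 frames.
4396 s = 1 h 13 min 16 s.
Timecode: 01:13:16:21.

01:13:16:21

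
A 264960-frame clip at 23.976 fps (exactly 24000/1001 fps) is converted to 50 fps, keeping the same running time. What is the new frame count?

Target frames = source frames × (target rate / source rate) = 264960 × (50)/(24000/1001) = 264960 × 1001/480 = 552552.

552552 frames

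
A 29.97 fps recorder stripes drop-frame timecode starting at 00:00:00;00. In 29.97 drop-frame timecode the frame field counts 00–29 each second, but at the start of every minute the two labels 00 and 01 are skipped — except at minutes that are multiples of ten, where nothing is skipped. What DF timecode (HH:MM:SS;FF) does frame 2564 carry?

Ten DF minutes hold 17982 frames, so frame 2564 lies in block 0 (frames 0–17981) with 2564 frames into that block.
The block's first minute is 1800 frames and the rest 1798 each; 2564 frames reaches minute 1, so 0 × 18 + 1 × 2 = 2 labels have been skipped so far.
Adding those back, label number 2564 + 2 = 2566 at 30 labels/s is 85 s + 16 f = 0 h 1 min 25 s frame 16, i.e. 00:01:25;16.

00:01:25;16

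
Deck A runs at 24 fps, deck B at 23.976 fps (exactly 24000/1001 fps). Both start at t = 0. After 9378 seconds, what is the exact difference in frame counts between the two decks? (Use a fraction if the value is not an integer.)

A emits 24 × 9378 = 225072 frames; B emits 24000/1001 × 9378 = 225072000/1001.
Difference = 225072/1001 frames (≈ 224.8472); B is behind A.

225072/1001 frames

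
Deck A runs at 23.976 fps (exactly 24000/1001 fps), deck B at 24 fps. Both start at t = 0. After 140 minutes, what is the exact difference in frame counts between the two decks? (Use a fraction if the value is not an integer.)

28800/143 frames

140 min = 8400 s.
A emits 24000/1001 × 8400 = 28800000/143 frames; B emits 24 × 8400 = 201600.
Difference = 28800/143 frames (≈ 201.3986); B is ahead of A.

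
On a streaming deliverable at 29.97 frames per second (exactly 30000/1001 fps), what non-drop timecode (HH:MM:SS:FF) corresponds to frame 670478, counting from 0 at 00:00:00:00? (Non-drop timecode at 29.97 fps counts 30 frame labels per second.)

06:12:29:08

670478 ÷ 30 = 22349 full seconds, remainder 8 frames.
22349 s = 6 h 12 min 29 s.
Timecode: 06:12:29:08.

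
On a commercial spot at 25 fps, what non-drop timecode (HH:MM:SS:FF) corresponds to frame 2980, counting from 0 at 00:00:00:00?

2980 ÷ 25 = 119 full seconds, remainder 5 frames.
119 s = 0 h 1 min 59 s.
Timecode: 00:01:59:05.

00:01:59:05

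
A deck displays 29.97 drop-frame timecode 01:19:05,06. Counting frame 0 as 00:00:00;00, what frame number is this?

Complete 10-minute blocks: 7, each 17982 frames → 125874.
Remaining 9 whole minutes in the current block: 1800 + 8 × 1798 = 16184 frames.
Within the current minute: 5 × 30 + 6 − 2 = 154 (labels ;00/;01 skipped at this minute). Total = 125874 + 16184 + 154 = 142212.

142212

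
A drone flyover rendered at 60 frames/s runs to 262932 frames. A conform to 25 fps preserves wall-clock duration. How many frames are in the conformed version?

109555 frames

Target frames = source frames × (target rate / source rate) = 262932 × (25)/(60) = 262932 × 5/12 = 109555.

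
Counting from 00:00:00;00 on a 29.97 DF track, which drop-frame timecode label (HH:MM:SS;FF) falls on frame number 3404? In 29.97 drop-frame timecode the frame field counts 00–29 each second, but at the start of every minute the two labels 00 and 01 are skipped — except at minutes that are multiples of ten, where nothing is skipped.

Each 10-minute DF block holds 10 × 60 × 30 − 9 × 2 = 17982 frames. 3404 ÷ 17982 → 0 full blocks, remainder 3404.
Within the partial block the first minute is 1800 frames and each further minute 1798, so 1 further minute boundary passed. Total skipped labels = 18 × 0 + 2 × 1 = 2.
Non-drop label index = 3404 + 2 = 3406; at 30 labels/s that is 00:01:53:16, i.e. DF 00:01:53;16.

00:01:53;16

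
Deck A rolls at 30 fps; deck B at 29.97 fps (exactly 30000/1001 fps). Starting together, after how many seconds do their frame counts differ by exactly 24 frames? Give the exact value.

800.8 seconds

The gap grows by |30000/1001 − 30| = 30/1001 frames per second.
Time for a 24-frame gap: 24 ÷ (30/1001) = 800.8 s.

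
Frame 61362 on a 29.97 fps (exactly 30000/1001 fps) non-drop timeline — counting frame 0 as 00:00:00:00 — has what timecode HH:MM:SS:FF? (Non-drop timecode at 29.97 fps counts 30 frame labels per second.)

61362 ÷ 30 = 2045 full seconds, remainder 12 frames.
2045 s = 0 h 34 min 5 s.
Timecode: 00:34:05:12.

00:34:05:12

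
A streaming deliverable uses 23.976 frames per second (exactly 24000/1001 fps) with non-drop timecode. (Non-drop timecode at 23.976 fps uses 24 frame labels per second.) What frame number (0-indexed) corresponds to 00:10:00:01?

frame 14401

Total seconds to the label: (0 × 3600 + 10 × 60 + 0) = 600.
Frame index = 600 × 24 + 1 = 14401.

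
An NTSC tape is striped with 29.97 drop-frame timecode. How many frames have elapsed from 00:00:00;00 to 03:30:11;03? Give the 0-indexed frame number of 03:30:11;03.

Complete 10-minute blocks: 21, each 17982 frames → 377622.
Remaining 0 whole minutes in the current block: 0 frames.
Within the current minute: 11 × 30 + 3 = 333. Total = 377622 + 0 + 333 = 377955.

377955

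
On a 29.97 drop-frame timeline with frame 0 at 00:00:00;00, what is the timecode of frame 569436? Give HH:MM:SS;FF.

05:16:40;06

Each 10-minute DF block holds 10 × 60 × 30 − 9 × 2 = 17982 frames. 569436 ÷ 17982 → 31 full blocks, remainder 11994.
Within the partial block the first minute is 1800 frames and each further minute 1798, so 6 further minute boundaries passed. Total skipped labels = 18 × 31 + 2 × 6 = 570.
Non-drop label index = 569436 + 570 = 570006; at 30 labels/s that is 05:16:40:06, i.e. DF 05:16:40;06.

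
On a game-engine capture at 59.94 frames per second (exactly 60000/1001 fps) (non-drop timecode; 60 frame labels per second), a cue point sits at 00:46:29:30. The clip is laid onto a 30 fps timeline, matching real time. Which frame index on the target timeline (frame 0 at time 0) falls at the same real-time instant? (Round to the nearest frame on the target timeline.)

Source frame index: (0×3600 + 46×60 + 29) × 60 + 30 = 167370.
Real time: 167370 / (60000/1001) = 5584579/2000 s.
Target frame: (5584579/2000) × (30) = 16753737/200 ≈ 83768.685 → 83769.

frame 83769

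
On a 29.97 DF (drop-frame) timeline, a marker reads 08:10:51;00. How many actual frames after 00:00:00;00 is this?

882648

As if non-drop at 30 labels/s: (8 × 3600 + 10 × 60 + 51) × 30 + 0 = 883530.
Minute boundaries passed: 490; those not divisible by 10: 490 − 49 = 441; dropped labels = 2 × 441 = 882.
Actual frame index = 883530 − 882 = 882648.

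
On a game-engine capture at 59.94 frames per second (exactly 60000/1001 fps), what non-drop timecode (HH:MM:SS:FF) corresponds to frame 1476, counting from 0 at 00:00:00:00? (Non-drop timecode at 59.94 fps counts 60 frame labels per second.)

1476 ÷ 60 = 24 full seconds, remainder 36 frames.
24 s = 0 h 0 min 24 s.
Timecode: 00:00:24:36.

00:00:24:36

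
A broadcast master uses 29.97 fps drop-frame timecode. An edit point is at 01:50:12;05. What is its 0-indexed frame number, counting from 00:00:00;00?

Complete 10-minute blocks: 11, each 17982 frames → 197802.
Remaining 0 whole minutes in the current block: 0 frames.
Within the current minute: 12 × 30 + 5 = 365. Total = 197802 + 0 + 365 = 198167.

198167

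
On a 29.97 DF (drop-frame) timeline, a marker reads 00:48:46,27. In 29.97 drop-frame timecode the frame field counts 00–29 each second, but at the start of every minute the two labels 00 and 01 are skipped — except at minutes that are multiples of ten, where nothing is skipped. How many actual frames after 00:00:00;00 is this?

As if non-drop at 30 labels/s: (0 × 3600 + 48 × 60 + 46) × 30 + 27 = 87807.
Minute boundaries passed: 48; those not divisible by 10: 48 − 4 = 44; dropped labels = 2 × 44 = 88.
Actual frame index = 87807 − 88 = 87719.

87719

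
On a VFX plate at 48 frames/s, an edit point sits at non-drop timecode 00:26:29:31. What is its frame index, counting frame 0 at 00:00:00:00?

frame 76303

Total seconds to the label: (0 × 3600 + 26 × 60 + 29) = 1589.
Frame index = 1589 × 48 + 31 = 76303.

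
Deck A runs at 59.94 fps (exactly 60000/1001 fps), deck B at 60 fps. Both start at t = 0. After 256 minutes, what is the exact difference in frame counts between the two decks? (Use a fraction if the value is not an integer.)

921600/1001 frames

256 min = 15360 s.
A emits 60000/1001 × 15360 = 921600000/1001 frames; B emits 60 × 15360 = 921600.
Difference = 921600/1001 frames (≈ 920.6793); B is ahead of A.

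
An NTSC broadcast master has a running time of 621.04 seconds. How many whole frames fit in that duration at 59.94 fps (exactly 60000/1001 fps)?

Frames = 621.04 × 60000/1001 = 5323200/143 ≈ 37225.1748.
Complete frames: 37225.

37225 frames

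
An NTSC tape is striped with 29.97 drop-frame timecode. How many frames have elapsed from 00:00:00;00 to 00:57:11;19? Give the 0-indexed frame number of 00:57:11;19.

102845

Complete 10-minute blocks: 5, each 17982 frames → 89910.
Remaining 7 whole minutes in the current block: 1800 + 6 × 1798 = 12588 frames.
Within the current minute: 11 × 30 + 19 − 2 = 347 (labels ;00/;01 skipped at this minute). Total = 89910 + 12588 + 347 = 102845.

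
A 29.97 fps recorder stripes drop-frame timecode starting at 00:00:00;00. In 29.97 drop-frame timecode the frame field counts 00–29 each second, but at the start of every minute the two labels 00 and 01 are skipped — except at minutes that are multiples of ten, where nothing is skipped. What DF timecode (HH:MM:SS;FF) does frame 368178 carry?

03:24:44;26

Ten DF minutes hold 17982 frames, so frame 368178 lies in block 20 (frames 359640–377621) with 8538 frames into that block.
The block's first minute is 1800 frames and the rest 1798 each; 8538 frames reaches minute 4, so 20 × 18 + 4 × 2 = 368 labels have been skipped so far.
Adding those back, label number 368178 + 368 = 368546 at 30 labels/s is 12284 s + 26 f = 3 h 24 min 44 s frame 26, i.e. 03:24:44;26.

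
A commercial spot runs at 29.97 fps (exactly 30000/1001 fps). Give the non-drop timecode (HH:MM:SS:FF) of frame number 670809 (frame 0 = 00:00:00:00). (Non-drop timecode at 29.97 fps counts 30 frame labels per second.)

670809 ÷ 30 = 22360 full seconds, remainder 9 frames.
22360 s = 6 h 12 min 40 s.
Timecode: 06:12:40:09.

06:12:40:09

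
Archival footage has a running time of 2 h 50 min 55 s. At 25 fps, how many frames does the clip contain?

2 h 50 min 55 s = 10255 s.
Frames = 10255 × 25 = 256375.

256375 frames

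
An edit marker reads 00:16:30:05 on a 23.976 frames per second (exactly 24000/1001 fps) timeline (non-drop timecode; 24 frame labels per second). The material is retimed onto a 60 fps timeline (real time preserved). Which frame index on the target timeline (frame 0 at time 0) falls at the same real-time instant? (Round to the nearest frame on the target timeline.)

Source frame index: (0×3600 + 16×60 + 30) × 24 + 5 = 23765.
Real time: 23765 / (24000/1001) = 4757753/4800 s.
Target frame: (4757753/4800) × (60) = 4757753/80 ≈ 59471.912 → 59472.

frame 59472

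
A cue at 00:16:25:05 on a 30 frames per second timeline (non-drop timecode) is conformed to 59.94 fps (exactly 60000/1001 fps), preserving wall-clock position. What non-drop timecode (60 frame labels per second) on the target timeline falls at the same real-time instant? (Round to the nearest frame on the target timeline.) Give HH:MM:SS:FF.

Source frame index: (0×3600 + 16×60 + 25) × 30 + 5 = 29555.
Real time: 29555 / (30) = 5911/6 s.
Target frame: (5911/6) × (60000/1001) = 59110000/1001 ≈ 59050.949 → 59051.
At 60 labels/s: frame 59051 → 00:16:24:11.

00:16:24:11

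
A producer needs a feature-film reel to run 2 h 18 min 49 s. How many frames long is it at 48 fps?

399792 frames

2 h 18 min 49 s = 8329 s.
Frames = 8329 × 48 = 399792.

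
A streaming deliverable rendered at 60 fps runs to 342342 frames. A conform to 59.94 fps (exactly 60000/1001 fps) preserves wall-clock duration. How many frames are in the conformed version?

342000 frames

Target frames = source frames × (target rate / source rate) = 342342 × (60000/1001)/(60) = 342342 × 1000/1001 = 342000.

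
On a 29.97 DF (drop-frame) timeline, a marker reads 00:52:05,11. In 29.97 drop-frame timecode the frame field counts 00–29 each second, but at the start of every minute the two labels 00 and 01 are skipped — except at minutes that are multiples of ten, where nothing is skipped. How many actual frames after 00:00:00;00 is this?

93667

Complete 10-minute blocks: 5, each 17982 frames → 89910.
Remaining 2 whole minutes in the current block: 1800 + 1 × 1798 = 3598 frames.
Within the current minute: 5 × 30 + 11 − 2 = 159 (labels ;00/;01 skipped at this minute). Total = 89910 + 3598 + 159 = 93667.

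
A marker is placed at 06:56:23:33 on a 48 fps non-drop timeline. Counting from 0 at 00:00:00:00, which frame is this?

frame 1199217

Total seconds to the label: (6 × 3600 + 56 × 60 + 23) = 24983.
Frame index = 24983 × 48 + 33 = 1199217.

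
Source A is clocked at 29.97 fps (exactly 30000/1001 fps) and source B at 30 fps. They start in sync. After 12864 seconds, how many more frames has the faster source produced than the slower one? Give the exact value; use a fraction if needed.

A emits 30000/1001 × 12864 = 385920000/1001 frames; B emits 30 × 12864 = 385920.
Difference = 385920/1001 frames (≈ 385.5345); B is ahead of A.

385920/1001 frames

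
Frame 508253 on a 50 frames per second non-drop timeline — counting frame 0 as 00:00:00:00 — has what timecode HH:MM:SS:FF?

508253 ÷ 50 = 10165 full seconds, remainder 3 frames.
10165 s = 2 h 49 min 25 s.
Timecode: 02:49:25:03.

02:49:25:03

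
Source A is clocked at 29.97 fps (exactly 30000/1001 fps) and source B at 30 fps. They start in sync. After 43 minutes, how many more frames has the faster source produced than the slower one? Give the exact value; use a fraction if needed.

43 min = 2580 s.
A emits 30000/1001 × 2580 = 77400000/1001 frames; B emits 30 × 2580 = 77400.
Difference = 77400/1001 frames (≈ 77.3227); B is ahead of A.

77400/1001 frames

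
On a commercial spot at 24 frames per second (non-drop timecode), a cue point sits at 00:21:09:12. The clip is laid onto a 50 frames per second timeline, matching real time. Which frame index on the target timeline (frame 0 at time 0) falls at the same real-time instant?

frame 63475

Source frame index: (0×3600 + 21×60 + 9) × 24 + 12 = 30468.
Real time: 30468 / (24) = 2539/2 s.
Target frame: (2539/2) × (50) = 63475.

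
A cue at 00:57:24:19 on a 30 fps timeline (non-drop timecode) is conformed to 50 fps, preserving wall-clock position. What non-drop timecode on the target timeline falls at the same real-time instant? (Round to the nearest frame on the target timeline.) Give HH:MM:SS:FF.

Source frame index: (0×3600 + 57×60 + 24) × 30 + 19 = 103339.
Real time: 103339 / (30) = 103339/30 s.
Target frame: (103339/30) × (50) = 516695/3 ≈ 172231.667 → 172232.
At 50 labels/s: frame 172232 → 00:57:24:32.

00:57:24:32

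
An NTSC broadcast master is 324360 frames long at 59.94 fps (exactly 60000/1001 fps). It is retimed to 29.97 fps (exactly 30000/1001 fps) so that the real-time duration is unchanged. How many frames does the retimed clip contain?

Target frames = source frames × (target rate / source rate) = 324360 × (30000/1001)/(60000/1001) = 324360 × 1/2 = 162180.

162180 frames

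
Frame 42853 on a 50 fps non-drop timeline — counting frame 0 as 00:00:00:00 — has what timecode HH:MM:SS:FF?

42853 ÷ 50 = 857 full seconds, remainder 3 frames.
857 s = 0 h 14 min 17 s.
Timecode: 00:14:17:03.

00:14:17:03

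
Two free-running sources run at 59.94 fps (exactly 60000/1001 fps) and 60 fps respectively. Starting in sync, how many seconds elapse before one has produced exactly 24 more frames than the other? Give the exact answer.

The gap grows by |60 − 60000/1001| = 60/1001 frames per second.
Time for a 24-frame gap: 24 ÷ (60/1001) = 400.4 s.

400.4 seconds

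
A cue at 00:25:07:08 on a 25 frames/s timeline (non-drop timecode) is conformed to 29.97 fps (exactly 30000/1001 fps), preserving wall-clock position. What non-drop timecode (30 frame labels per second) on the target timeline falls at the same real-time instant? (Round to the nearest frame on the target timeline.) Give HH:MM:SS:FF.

Source frame index: (0×3600 + 25×60 + 7) × 25 + 8 = 37683.
Real time: 37683 / (25) = 37683/25 s.
Target frame: (37683/25) × (30000/1001) = 45219600/1001 ≈ 45174.426 → 45174.
At 30 labels/s: frame 45174 → 00:25:05:24.

00:25:05:24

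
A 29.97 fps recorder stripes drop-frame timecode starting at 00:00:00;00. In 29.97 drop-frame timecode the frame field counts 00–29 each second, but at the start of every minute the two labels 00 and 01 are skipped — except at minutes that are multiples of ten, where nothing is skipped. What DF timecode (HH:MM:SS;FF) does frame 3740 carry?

00:02:04;24

Ten DF minutes hold 17982 frames, so frame 3740 lies in block 0 (frames 0–17981) with 3740 frames into that block.
The block's first minute is 1800 frames and the rest 1798 each; 3740 frames reaches minute 2, so 0 × 18 + 2 × 2 = 4 labels have been skipped so far.
Adding those back, label number 3740 + 4 = 3744 at 30 labels/s is 124 s + 24 f = 0 h 2 min 4 s frame 24, i.e. 00:02:04;24.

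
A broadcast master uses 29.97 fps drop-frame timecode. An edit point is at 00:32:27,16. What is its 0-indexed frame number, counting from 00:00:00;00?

Complete 10-minute blocks: 3, each 17982 frames → 53946.
Remaining 2 whole minutes in the current block: 1800 + 1 × 1798 = 3598 frames.
Within the current minute: 27 × 30 + 16 − 2 = 824 (labels ;00/;01 skipped at this minute). Total = 53946 + 3598 + 824 = 58368.

58368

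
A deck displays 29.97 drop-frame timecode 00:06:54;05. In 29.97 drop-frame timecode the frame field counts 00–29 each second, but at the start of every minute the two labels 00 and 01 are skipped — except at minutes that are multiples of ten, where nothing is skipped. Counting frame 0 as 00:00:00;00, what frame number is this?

Complete 10-minute blocks: 0, each 17982 frames → 0.
Remaining 6 whole minutes in the current block: 1800 + 5 × 1798 = 10790 frames.
Within the current minute: 54 × 30 + 5 − 2 = 1623 (labels ;00/;01 skipped at this minute). Total = 0 + 10790 + 1623 = 12413.

12413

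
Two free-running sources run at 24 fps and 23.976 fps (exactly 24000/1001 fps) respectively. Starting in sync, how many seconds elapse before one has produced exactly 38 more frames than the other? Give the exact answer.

The gap grows by |24000/1001 − 24| = 24/1001 frames per second.
Time for a 38-frame gap: 38 ÷ (24/1001) = 19019/12 s.

19019/12 seconds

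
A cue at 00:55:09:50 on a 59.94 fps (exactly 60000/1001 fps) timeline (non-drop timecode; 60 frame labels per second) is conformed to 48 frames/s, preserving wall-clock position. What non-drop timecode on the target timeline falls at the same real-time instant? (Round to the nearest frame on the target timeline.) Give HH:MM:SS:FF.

00:55:13:07

Source frame index: (0×3600 + 55×60 + 9) × 60 + 50 = 198590.
Real time: 198590 / (60000/1001) = 19878859/6000 s.
Target frame: (19878859/6000) × (48) = 19878859/125 ≈ 159030.872 → 159031.
At 48 labels/s: frame 159031 → 00:55:13:07.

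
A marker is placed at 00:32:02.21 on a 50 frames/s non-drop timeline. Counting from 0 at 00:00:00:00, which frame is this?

Total seconds to the label: (0 × 3600 + 32 × 60 + 2) = 1922.
Frame index = 1922 × 50 + 21 = 96121.

96121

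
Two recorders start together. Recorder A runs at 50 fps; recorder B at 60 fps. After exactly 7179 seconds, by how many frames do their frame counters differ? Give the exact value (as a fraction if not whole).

71790 frames

A emits 50 × 7179 = 358950 frames; B emits 60 × 7179 = 430740.
Difference = 71790 frames; B is ahead of A.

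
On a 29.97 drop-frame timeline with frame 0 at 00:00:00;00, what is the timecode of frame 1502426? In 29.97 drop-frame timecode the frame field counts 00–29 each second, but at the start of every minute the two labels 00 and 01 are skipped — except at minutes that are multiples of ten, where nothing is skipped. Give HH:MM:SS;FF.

Each 10-minute DF block holds 10 × 60 × 30 − 9 × 2 = 17982 frames. 1502426 ÷ 17982 → 83 full blocks, remainder 9920.
Within the partial block the first minute is 1800 frames and each further minute 1798, so 5 further minute boundaries passed. Total skipped labels = 18 × 83 + 2 × 5 = 1504.
Non-drop label index = 1502426 + 1504 = 1503930; at 30 labels/s that is 13:55:31:00, i.e. DF 13:55:31;00.

13:55:31;00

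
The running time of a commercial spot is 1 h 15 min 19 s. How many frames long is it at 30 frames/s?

1 h 15 min 19 s = 4519 s.
Frames = 4519 × 30 = 135570.

135570 frames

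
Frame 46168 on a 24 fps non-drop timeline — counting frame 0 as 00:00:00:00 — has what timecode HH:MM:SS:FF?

46168 ÷ 24 = 1923 full seconds, remainder 16 frames.
1923 s = 0 h 32 min 3 s.
Timecode: 00:32:03:16.

00:32:03:16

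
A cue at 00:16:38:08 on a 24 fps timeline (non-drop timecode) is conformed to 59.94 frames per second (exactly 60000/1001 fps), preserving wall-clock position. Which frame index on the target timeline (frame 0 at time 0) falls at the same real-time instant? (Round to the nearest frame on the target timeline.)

frame 59840

Source frame index: (0×3600 + 16×60 + 38) × 24 + 8 = 23960.
Real time: 23960 / (24) = 2995/3 s.
Target frame: (2995/3) × (60000/1001) = 59900000/1001 ≈ 59840.160 → 59840.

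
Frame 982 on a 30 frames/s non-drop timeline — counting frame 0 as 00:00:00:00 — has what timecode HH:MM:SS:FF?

982 ÷ 30 = 32 full seconds, remainder 22 frames.
32 s = 0 h 0 min 32 s.
Timecode: 00:00:32:22.

00:00:32:22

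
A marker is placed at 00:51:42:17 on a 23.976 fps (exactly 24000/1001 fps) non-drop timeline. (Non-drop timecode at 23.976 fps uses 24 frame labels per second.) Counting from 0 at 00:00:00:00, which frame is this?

Total seconds to the label: (0 × 3600 + 51 × 60 + 42) = 3102.
Frame index = 3102 × 24 + 17 = 74465.

frame 74465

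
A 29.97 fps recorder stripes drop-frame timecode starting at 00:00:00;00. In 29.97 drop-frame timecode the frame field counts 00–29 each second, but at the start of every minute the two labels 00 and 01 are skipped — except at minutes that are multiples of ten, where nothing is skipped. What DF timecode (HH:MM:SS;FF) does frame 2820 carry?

00:01:34;02

Each 10-minute DF block holds 10 × 60 × 30 − 9 × 2 = 17982 frames. 2820 ÷ 17982 → 0 full blocks, remainder 2820.
Within the partial block the first minute is 1800 frames and each further minute 1798, so 1 further minute boundary passed. Total skipped labels = 18 × 0 + 2 × 1 = 2.
Non-drop label index = 2820 + 2 = 2822; at 30 labels/s that is 00:01:34:02, i.e. DF 00:01:34;02.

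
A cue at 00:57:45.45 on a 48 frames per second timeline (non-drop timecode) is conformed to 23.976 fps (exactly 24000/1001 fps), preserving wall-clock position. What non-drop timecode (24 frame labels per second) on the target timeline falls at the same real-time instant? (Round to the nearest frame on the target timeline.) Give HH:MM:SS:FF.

00:57:42:11

Source frame index: (0×3600 + 57×60 + 45) × 48 + 45 = 166365.
Real time: 166365 / (48) = 55455/16 s.
Target frame: (55455/16) × (24000/1001) = 83182500/1001 ≈ 83099.401 → 83099.
At 24 labels/s: frame 83099 → 00:57:42:11.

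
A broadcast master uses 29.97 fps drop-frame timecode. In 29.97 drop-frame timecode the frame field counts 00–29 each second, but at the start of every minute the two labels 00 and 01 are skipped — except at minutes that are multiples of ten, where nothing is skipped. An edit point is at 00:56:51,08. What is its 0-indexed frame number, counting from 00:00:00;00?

As if non-drop at 30 labels/s: (0 × 3600 + 56 × 60 + 51) × 30 + 8 = 102338.
Minute boundaries passed: 56; those not divisible by 10: 56 − 5 = 51; dropped labels = 2 × 51 = 102.
Actual frame index = 102338 − 102 = 102236.

102236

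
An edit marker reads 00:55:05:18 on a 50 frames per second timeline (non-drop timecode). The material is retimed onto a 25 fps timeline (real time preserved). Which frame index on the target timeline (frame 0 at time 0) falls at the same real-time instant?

Source frame index: (0×3600 + 55×60 + 5) × 50 + 18 = 165268.
Real time: 165268 / (50) = 82634/25 s.
Target frame: (82634/25) × (25) = 82634.

frame 82634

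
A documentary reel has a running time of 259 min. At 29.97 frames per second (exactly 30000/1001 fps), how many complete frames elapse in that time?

465734 frames

259 min = 15540 s.
Frames = 15540 × 30000/1001 = 66600000/143 ≈ 465734.2657.
Complete frames: 465734.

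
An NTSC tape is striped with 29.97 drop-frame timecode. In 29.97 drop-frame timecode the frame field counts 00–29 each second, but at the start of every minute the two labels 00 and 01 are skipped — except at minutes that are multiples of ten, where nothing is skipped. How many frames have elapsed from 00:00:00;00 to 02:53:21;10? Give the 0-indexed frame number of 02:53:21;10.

311728

Complete 10-minute blocks: 17, each 17982 frames → 305694.
Remaining 3 whole minutes in the current block: 1800 + 2 × 1798 = 5396 frames.
Within the current minute: 21 × 30 + 10 − 2 = 638 (labels ;00/;01 skipped at this minute). Total = 305694 + 5396 + 638 = 311728.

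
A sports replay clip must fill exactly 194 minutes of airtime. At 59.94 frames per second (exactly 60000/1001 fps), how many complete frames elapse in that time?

194 min = 11640 s.
Frames = 11640 × 60000/1001 = 698400000/1001 ≈ 697702.2977.
Complete frames: 697702.

697702 frames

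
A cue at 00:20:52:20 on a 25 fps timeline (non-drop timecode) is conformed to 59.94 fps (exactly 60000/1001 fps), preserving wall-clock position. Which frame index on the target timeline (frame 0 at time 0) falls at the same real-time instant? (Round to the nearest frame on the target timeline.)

frame 75093

Source frame index: (0×3600 + 20×60 + 52) × 25 + 20 = 31320.
Real time: 31320 / (25) = 6264/5 s.
Target frame: (6264/5) × (60000/1001) = 75168000/1001 ≈ 75092.907 → 75093.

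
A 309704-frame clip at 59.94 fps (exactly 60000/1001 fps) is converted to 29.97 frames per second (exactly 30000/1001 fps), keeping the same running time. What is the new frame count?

Frames at target rate = 309704 × (30000/1001) / (60000/1001) = 154852.

154852 frames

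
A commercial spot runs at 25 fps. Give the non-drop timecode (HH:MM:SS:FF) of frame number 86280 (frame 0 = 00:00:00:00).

00:57:31:05

86280 ÷ 25 = 3451 full seconds, remainder 5 frames.
3451 s = 0 h 57 min 31 s.
Timecode: 00:57:31:05.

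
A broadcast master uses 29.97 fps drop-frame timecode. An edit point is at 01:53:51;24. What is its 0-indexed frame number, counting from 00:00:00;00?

204750

Complete 10-minute blocks: 11, each 17982 frames → 197802.
Remaining 3 whole minutes in the current block: 1800 + 2 × 1798 = 5396 frames.
Within the current minute: 51 × 30 + 24 − 2 = 1552 (labels ;00/;01 skipped at this minute). Total = 197802 + 5396 + 1552 = 204750.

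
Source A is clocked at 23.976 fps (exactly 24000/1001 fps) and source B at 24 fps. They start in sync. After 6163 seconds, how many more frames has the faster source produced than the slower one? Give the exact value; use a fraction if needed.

147912/1001 frames

A emits 24000/1001 × 6163 = 147912000/1001 frames; B emits 24 × 6163 = 147912.
Difference = 147912/1001 frames (≈ 147.7642); B is ahead of A.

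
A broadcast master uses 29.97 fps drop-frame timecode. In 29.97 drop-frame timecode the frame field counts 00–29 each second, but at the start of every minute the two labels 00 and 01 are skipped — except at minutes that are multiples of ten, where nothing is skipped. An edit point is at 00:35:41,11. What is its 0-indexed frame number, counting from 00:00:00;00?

64177

Complete 10-minute blocks: 3, each 17982 frames → 53946.
Remaining 5 whole minutes in the current block: 1800 + 4 × 1798 = 8992 frames.
Within the current minute: 41 × 30 + 11 − 2 = 1239 (labels ;00/;01 skipped at this minute). Total = 53946 + 8992 + 1239 = 64177.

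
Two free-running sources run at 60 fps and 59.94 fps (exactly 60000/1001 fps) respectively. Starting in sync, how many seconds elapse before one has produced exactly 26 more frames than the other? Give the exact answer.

13013/30 seconds

The gap grows by |60000/1001 − 60| = 60/1001 frames per second.
Time for a 26-frame gap: 26 ÷ (60/1001) = 13013/30 s.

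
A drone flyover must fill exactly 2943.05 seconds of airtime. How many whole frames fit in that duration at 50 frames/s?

Frames = 2943.05 × 50 = 294305/2 ≈ 147152.5000.
Complete frames: 147152.

147152 frames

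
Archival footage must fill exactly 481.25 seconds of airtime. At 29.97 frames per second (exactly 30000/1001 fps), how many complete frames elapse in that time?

14423 frames

Frames = 481.25 × 30000/1001 = 187500/13 ≈ 14423.0769.
Complete frames: 14423.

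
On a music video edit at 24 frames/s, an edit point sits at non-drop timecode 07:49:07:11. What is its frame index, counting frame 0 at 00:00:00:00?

Total seconds to the label: (7 × 3600 + 49 × 60 + 7) = 28147.
Frame index = 28147 × 24 + 11 = 675539.

frame 675539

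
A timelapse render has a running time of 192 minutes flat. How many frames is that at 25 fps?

288000 frames

192 min = 11520 s.
Frames = 11520 × 25 = 288000.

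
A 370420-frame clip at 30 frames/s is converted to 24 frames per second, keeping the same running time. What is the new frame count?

Frames at target rate = 370420 × (24) / (30) = 296336.

296336 frames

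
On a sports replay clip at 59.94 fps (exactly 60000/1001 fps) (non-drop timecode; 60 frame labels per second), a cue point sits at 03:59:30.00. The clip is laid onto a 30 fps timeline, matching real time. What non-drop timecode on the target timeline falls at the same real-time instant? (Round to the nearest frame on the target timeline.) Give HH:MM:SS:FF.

03:59:44:11

Source frame index: (3×3600 + 59×60 + 30) × 60 + 0 = 862200.
Real time: 862200 / (60000/1001) = 1438437/100 s.
Target frame: (1438437/100) × (30) = 4315311/10 ≈ 431531.100 → 431531.
At 30 labels/s: frame 431531 → 03:59:44:11.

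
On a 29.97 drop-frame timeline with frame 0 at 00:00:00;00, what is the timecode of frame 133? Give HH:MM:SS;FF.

00:00:04;13

Each 10-minute DF block holds 10 × 60 × 30 − 9 × 2 = 17982 frames. 133 ÷ 17982 → 0 full blocks, remainder 133.
Within the partial block the first minute is 1800 frames and each further minute 1798, so 0 further minute boundaries passed. Total skipped labels = 18 × 0 + 2 × 0 = 0.
Non-drop label index = 133 + 0 = 133; at 30 labels/s that is 00:00:04:13, i.e. DF 00:00:04;13.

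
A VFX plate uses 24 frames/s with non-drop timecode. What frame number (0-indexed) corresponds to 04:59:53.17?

431849

Total seconds to the label: (4 × 3600 + 59 × 60 + 53) = 17993.
Frame index = 17993 × 24 + 17 = 431849.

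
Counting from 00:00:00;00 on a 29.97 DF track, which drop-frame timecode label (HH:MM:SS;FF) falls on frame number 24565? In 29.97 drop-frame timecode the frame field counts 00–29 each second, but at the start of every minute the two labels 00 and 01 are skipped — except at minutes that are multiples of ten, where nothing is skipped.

00:13:39;19

Ten DF minutes hold 17982 frames, so frame 24565 lies in block 1 (frames 17982–35963) with 6583 frames into that block.
The block's first minute is 1800 frames and the rest 1798 each; 6583 frames reaches minute 3, so 1 × 18 + 3 × 2 = 24 labels have been skipped so far.
Adding those back, label number 24565 + 24 = 24589 at 30 labels/s is 819 s + 19 f = 0 h 13 min 39 s frame 19, i.e. 00:13:39;19.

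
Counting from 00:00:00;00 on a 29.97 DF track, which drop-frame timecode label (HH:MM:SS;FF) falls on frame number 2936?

00:01:37;28

Ten DF minutes hold 17982 frames, so frame 2936 lies in block 0 (frames 0–17981) with 2936 frames into that block.
The block's first minute is 1800 frames and the rest 1798 each; 2936 frames reaches minute 1, so 0 × 18 + 1 × 2 = 2 labels have been skipped so far.
Adding those back, label number 2936 + 2 = 2938 at 30 labels/s is 97 s + 28 f = 0 h 1 min 37 s frame 28, i.e. 00:01:37;28.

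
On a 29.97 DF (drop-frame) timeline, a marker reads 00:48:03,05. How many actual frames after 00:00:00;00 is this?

Complete 10-minute blocks: 4, each 17982 frames → 71928.
Remaining 8 whole minutes in the current block: 1800 + 7 × 1798 = 14386 frames.
Within the current minute: 3 × 30 + 5 − 2 = 93 (labels ;00/;01 skipped at this minute). Total = 71928 + 14386 + 93 = 86407.

86407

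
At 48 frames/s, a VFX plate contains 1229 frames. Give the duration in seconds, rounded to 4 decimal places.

Running time = 1229 × 1/48 = 1229/48 s ≈ 25.6042 s.

25.6042 seconds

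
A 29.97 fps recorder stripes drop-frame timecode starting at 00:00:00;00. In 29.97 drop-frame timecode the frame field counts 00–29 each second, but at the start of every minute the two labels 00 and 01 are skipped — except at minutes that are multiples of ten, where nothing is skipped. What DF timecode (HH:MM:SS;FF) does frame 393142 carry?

03:38:37;26

Ten DF minutes hold 17982 frames, so frame 393142 lies in block 21 (frames 377622–395603) with 15520 frames into that block.
The block's first minute is 1800 frames and the rest 1798 each; 15520 frames reaches minute 8, so 21 × 18 + 8 × 2 = 394 labels have been skipped so far.
Adding those back, label number 393142 + 394 = 393536 at 30 labels/s is 13117 s + 26 f = 3 h 38 min 37 s frame 26, i.e. 03:38:37;26.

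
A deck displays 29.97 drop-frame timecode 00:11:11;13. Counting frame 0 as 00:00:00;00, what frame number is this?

Complete 10-minute blocks: 1, each 17982 frames → 17982.
Remaining 1 whole minute in the current block: 1800 + 0 × 1798 = 1800 frames.
Within the current minute: 11 × 30 + 13 − 2 = 341 (labels ;00/;01 skipped at this minute). Total = 17982 + 1800 + 341 = 20123.

20123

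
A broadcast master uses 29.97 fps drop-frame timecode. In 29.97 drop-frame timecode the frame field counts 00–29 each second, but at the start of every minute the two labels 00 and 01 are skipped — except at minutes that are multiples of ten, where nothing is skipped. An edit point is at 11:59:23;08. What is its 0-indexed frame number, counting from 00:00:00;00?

1293602

As if non-drop at 30 labels/s: (11 × 3600 + 59 × 60 + 23) × 30 + 8 = 1294898.
Minute boundaries passed: 719; those not divisible by 10: 719 − 71 = 648; dropped labels = 2 × 648 = 1296.
Actual frame index = 1294898 − 1296 = 1293602.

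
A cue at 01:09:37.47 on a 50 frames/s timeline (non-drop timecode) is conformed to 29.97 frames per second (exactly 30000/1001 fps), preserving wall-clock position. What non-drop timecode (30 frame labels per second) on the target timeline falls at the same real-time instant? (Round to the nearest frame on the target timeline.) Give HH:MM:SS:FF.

Source frame index: (1×3600 + 9×60 + 37) × 50 + 47 = 208897.
Real time: 208897 / (50) = 208897/50 s.
Target frame: (208897/50) × (30000/1001) = 9641400/77 ≈ 125212.987 → 125213.
At 30 labels/s: frame 125213 → 01:09:33:23.

01:09:33:23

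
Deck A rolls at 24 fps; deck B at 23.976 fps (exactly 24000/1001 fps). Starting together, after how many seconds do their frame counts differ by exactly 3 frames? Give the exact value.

The gap grows by |24000/1001 − 24| = 24/1001 frames per second.
Time for a 3-frame gap: 3 ÷ (24/1001) = 125.125 s.

125.125 seconds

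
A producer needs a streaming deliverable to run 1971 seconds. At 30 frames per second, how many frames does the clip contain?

59130 frames

Frames = 1971 × 30 = 59130.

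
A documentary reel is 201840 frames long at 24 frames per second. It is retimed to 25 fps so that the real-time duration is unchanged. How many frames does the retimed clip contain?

210250 frames

Target frames = source frames × (target rate / source rate) = 201840 × (25)/(24) = 201840 × 25/24 = 210250.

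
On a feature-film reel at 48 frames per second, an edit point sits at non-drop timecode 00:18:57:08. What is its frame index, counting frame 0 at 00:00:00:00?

Total seconds to the label: (0 × 3600 + 18 × 60 + 57) = 1137.
Frame index = 1137 × 48 + 8 = 54584.

frame 54584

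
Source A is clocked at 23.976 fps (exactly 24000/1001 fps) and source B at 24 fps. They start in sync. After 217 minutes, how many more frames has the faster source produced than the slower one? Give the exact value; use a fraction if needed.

217 min = 13020 s.
A emits 24000/1001 × 13020 = 44640000/143 frames; B emits 24 × 13020 = 312480.
Difference = 44640/143 frames (≈ 312.1678); B is ahead of A.

44640/143 frames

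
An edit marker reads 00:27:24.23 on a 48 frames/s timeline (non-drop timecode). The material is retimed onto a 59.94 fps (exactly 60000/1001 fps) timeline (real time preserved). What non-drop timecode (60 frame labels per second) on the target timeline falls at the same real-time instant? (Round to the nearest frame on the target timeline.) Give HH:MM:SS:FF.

Source frame index: (0×3600 + 27×60 + 24) × 48 + 23 = 78935.
Real time: 78935 / (48) = 78935/48 s.
Target frame: (78935/48) × (60000/1001) = 98668750/1001 ≈ 98570.180 → 98570.
At 60 labels/s: frame 98570 → 00:27:22:50.

00:27:22:50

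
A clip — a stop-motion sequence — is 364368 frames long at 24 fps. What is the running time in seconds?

15182 seconds

Running time = 364368 / (24) = 15182 s.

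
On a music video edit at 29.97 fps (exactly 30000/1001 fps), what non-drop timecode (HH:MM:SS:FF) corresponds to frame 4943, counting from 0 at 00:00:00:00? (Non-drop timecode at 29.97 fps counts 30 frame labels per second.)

4943 ÷ 30 = 164 full seconds, remainder 23 frames.
164 s = 0 h 2 min 44 s.
Timecode: 00:02:44:23.

00:02:44:23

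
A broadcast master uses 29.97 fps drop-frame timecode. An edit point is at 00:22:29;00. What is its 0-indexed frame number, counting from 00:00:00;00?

As if non-drop at 30 labels/s: (0 × 3600 + 22 × 60 + 29) × 30 + 0 = 40470.
Minute boundaries passed: 22; those not divisible by 10: 22 − 2 = 20; dropped labels = 2 × 20 = 40.
Actual frame index = 40470 − 40 = 40430.

40430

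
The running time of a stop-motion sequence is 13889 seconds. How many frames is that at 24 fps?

Frames = 13889 × 24 = 333336.

333336 frames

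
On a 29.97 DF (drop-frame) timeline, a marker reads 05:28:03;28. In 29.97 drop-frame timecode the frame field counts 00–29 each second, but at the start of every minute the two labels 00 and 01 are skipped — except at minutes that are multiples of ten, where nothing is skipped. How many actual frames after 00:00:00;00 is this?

589926

Complete 10-minute blocks: 32, each 17982 frames → 575424.
Remaining 8 whole minutes in the current block: 1800 + 7 × 1798 = 14386 frames.
Within the current minute: 3 × 30 + 28 − 2 = 116 (labels ;00/;01 skipped at this minute). Total = 575424 + 14386 + 116 = 589926.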